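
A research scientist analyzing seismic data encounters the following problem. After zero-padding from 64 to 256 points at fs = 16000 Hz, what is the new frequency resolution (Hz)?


Frequency resolution after zero-padding:
N_padded = 64 * 4 = 256
df = fs / N_padded
   = 16000 / 256
   = 62.5 Hz

62.5 Hz


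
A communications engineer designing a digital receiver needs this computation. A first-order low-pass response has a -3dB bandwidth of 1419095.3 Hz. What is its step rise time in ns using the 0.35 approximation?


Rise time from bandwidth relationship:
tr = 0.35 / BW
   = 0.35 / 1419095.3
   = 2.466360082e-07 s
   = 246.636 ns

246.636 ns


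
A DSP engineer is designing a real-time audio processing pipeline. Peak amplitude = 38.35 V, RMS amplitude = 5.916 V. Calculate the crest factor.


Crest factor is the ratio of peak to RMS:
CF = V_peak / V_rms
   = 38.35 / 5.916
   = 6.4824

6.4824


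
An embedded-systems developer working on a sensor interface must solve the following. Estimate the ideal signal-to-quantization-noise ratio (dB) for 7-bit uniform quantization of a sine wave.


Theoretical SNR for a full-scale sinusoid:
SNR = 6.02 * N + 1.76
    = 6.02 * 7 + 1.76
    = 42.14 + 1.76
    = 43.9 dB

43.9 dB


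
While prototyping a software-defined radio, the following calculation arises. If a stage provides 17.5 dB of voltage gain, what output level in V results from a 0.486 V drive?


Output voltage from dB gain:
V_out = V_in * 10^(gain_dB / 20)
      = 0.486 * 10^(17.5 / 20)
      = 0.486 * 7.498942
      = 3.6445 V

3.6445 V


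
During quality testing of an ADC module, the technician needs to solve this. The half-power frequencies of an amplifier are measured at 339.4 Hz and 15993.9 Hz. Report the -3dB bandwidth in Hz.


Bandwidth is the difference of -3dB frequencies:
BW = f_high - f_low
   = 15993.9 - 339.4
   = 15654.5 Hz

15654.5 Hz


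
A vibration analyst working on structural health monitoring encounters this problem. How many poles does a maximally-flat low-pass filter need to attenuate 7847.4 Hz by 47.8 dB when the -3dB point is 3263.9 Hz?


Butterworth filter order formula:
n = log10(10^(A/10) - 1) / (2 * log10(f_stop/f_pass))
10^(47.8/10) - 1 = 60254.9586
f_stop/f_pass = 7847.4 / 3263.9 = 2.4043
n = 6.2731 -> ceil = 7

7


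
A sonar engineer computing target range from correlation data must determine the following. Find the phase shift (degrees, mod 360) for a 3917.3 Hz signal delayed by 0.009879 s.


Phase shift from frequency and time delay:
phi = 360 * f * t_delay
    = 360 * 3917.3 * 0.009879
    = 13931.64 degrees
    mod 360 = 251.64 degrees

251.64 degrees


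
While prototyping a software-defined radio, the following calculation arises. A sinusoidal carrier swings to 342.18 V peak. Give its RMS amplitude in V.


RMS voltage for a sinusoidal waveform:
V_rms = V_peak / sqrt(2)
      = 342.18 / 1.414214
      = 241.958 V

241.958 V


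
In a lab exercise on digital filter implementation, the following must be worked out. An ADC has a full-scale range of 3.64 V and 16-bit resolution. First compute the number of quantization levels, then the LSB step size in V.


Step 1 — number of quantization levels:
L = 2^N = 2^16 = 65536

Step 2 — LSB step size:
delta = Vfs / L
      = 3.64 / 65536
      = 5.554e-05 V

Levels = 65536; step size = 5.554e-05 V


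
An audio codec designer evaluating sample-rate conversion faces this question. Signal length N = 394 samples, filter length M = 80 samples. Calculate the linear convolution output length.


Linear convolution output length:
L = N + M - 1
  = 394 + 80 - 1
  = 473 samples

473


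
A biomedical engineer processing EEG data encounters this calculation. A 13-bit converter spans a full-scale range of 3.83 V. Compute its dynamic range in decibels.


Dynamic range from full-scale to LSB:
V_min = V_max / 2^bits = 3.83 / 2^13
DR = 20 * log10(V_max / V_min)
   = 20 * log10(2^13)
   = 20 * 13 * log10(2)
   = 78.27 dB

78.27 dB


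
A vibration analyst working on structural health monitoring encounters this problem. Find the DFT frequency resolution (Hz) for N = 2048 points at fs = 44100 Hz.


DFT frequency resolution:
df = fs / N
   = 44100 / 2048
   = 21.5332 Hz

21.5332 Hz


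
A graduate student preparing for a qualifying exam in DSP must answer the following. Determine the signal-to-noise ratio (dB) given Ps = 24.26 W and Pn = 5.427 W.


SNR in decibels:
SNR = 10 * log10(Ps / Pn)
    = 10 * log10(24.26 / 5.427)
    = 10 * log10(4.4702)
    = 10 * 0.6503
    = 6.5 dB

6.5 dB


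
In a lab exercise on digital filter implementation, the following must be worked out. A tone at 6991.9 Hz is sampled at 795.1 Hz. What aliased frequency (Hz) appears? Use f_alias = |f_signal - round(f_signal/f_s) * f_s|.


Compute the nearest integer multiple of fs to the signal:
n = round(6991.9 / 795.1) = 9
f_alias = |6991.9 - 9 * 795.1|
        = |6991.9 - 7155.9|
        = 164.0 Hz

164.0


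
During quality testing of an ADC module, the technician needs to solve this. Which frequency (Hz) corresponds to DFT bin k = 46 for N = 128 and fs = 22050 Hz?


Frequency of DFT bin k:
f_k = k * fs / N
    = 46 * 22050 / 128
    = 1014300 / 128
    = 7924.219 Hz

7924.219 Hz


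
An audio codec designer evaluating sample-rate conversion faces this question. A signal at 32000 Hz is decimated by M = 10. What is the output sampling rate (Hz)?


Decimation reduces the sample rate:
fs_out = fs_in / M
       = 32000 / 10
       = 3200.0 Hz

3200.0 Hz


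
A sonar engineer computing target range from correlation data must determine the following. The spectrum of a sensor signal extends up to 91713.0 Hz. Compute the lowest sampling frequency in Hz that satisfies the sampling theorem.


The Nyquist rate is twice the maximum frequency component.
fs_min = 2 * fmax
      = 2 * 91713.0
      = 183426.0 Hz

183426.0


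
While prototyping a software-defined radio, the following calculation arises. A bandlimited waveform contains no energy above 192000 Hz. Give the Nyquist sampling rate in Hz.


The Nyquist rate is twice the maximum frequency component.
fs_min = 2 * fmax
      = 2 * 192000
      = 384000 Hz

384000


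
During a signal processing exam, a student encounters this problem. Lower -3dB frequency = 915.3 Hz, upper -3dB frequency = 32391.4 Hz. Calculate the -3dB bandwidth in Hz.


Bandwidth is the difference of -3dB frequencies:
BW = f_high - f_low
   = 32391.4 - 915.3
   = 31476.1 Hz

31476.1 Hz


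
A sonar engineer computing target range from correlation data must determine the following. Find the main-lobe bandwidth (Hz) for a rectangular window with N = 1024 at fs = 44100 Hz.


Main lobe width for a rectangular window:
Width = 2 * fs / N
      = 2 * 44100 / 1024
      = 88200 / 1024
      = 86.133 Hz

86.133 Hz


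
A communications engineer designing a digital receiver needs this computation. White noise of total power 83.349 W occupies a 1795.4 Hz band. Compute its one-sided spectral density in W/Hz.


Power spectral density:
PSD = P / BW
    = 83.349 / 1795.4
    = 0.04642364 W/Hz

0.04642364 W/Hz


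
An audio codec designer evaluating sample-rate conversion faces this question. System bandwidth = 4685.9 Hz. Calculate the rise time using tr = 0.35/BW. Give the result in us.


Rise time from bandwidth relationship:
tr = 0.35 / BW
   = 0.35 / 4685.9
   = 7.469216159e-05 s
   = 74.6922 us

74.6922 us


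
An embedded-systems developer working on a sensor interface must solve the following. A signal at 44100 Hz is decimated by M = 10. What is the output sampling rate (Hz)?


Decimation reduces the sample rate:
fs_out = fs_in / M
       = 44100 / 10
       = 4410.0 Hz

4410.0 Hz


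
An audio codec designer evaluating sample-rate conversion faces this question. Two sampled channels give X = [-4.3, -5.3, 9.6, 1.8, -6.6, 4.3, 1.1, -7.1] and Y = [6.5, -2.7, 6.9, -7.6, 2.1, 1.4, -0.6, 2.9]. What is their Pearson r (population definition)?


Pearson correlation coefficient (population):
r = cov(X,Y) / (std(X) * std(Y))
Mean X = -0.8125, Mean Y = 1.1125
Cov(X,Y) = 2.132656
Std(X) = 5.594291, Std(Y) = 4.474214
r = 0.0852

0.0852


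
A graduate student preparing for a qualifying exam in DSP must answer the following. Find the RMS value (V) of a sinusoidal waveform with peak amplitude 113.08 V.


RMS voltage for a sinusoidal waveform:
V_rms = V_peak / sqrt(2)
      = 113.08 / 1.414214
      = 79.96 V

79.96 V


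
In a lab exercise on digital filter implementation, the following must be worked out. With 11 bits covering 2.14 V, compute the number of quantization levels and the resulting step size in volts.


Step 1 — number of quantization levels:
L = 2^N = 2^11 = 2048

Step 2 — LSB step size:
delta = Vfs / L
      = 2.14 / 2048
      = 0.00104492 V

Levels = 2048; step size = 0.00104492 V


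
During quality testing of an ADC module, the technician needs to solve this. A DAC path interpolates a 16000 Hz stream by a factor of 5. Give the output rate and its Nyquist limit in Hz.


Step 1 — output sample rate after interpolation by L:
fs_out = L * fs_in = 5 * 16000 = 80000 Hz

Step 2 — Nyquist frequency of the output stream:
f_Nyq = fs_out / 2 = 80000 / 2 = 40000.0 Hz

fs_out = 80000 Hz; f_Nyquist = 40000.0 Hz


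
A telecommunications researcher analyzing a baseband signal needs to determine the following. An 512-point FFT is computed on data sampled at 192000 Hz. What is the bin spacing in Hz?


DFT frequency resolution:
df = fs / N
   = 192000 / 512
   = 375.0 Hz

375.0 Hz


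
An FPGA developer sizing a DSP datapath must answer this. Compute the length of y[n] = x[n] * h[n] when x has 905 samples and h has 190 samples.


Linear convolution output length:
L = N + M - 1
  = 905 + 190 - 1
  = 1094 samples

1094


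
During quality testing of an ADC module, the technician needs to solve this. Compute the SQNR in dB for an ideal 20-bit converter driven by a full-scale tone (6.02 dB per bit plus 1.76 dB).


Theoretical SNR for a full-scale sinusoid:
SNR = 6.02 * N + 1.76
    = 6.02 * 20 + 1.76
    = 120.4 + 1.76
    = 122.16 dB

122.16 dB


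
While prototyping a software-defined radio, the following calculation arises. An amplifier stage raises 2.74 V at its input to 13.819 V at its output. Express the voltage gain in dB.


Voltage gain in dB:
G = 20 * log10(Vout / Vin)
  = 20 * log10(13.819 / 2.74)
  = 20 * log10(5.043431)
  = 20 * 0.702726
  = 14.05 dB

14.05 dB


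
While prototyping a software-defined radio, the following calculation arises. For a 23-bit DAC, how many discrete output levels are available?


Number of quantization levels = 2^N
= 2^23
= 8388608

8388608


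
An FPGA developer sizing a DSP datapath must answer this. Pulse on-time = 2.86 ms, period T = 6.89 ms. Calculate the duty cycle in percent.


Duty cycle as a percentage:
DC = (t_on / T) * 100
   = (2.86 / 6.89) * 100
   = 0.415094 * 100
   = 41.51 %

41.51 %


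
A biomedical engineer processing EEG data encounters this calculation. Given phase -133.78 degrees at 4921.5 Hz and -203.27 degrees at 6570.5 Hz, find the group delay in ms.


Group delay from phase difference:
tau = -d(phi)/d(omega)
d(phi) = -69.49 deg = -1.212829 rad
d(omega) = 2*pi*(6570.5 - 4921.5) = 10360.9726 rad/s
tau = -(-1.212829) / 10360.9726
    = 0.1171 ms

0.1171 ms


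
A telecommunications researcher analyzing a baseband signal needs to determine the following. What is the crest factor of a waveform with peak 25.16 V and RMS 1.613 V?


Crest factor is the ratio of peak to RMS:
CF = V_peak / V_rms
   = 25.16 / 1.613
   = 15.5983

15.5983


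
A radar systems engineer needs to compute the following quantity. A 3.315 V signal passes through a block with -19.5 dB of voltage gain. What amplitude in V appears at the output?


Output voltage from dB gain:
V_out = V_in * 10^(gain_dB / 20)
      = 3.315 * 10^(-19.5 / 20)
      = 3.315 * 0.105925
      = 0.3511 V

0.3511 V


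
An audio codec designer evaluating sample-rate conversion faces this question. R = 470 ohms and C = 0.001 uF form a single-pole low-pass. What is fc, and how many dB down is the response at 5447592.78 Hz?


Step 1 — cutoff frequency:
fc = 1 / (2*pi*R*C)
C = 0.001 uF = 1e-09 F
fc = 1 / (2*pi*470*1e-09)
   = 338627.538 Hz

Step 2 — magnitude at f = 5447592.78 Hz:
|H(f)| = 1 / sqrt(1 + (f/fc)^2)
f/fc = 5447592.78 / 338627.538 = 16.08727
|H| = 1 / sqrt(1 + 258.800256) = 0.0620412
|H|_dB = 20*log10(0.0620412) = -24.15 dB

fc = 338627.538 Hz; |H(5447592.78 Hz)| = -24.15 dB


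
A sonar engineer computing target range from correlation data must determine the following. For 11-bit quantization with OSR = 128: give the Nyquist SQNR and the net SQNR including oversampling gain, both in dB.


Step 1 — baseline SQNR at Nyquist:
SQNR_base = 6.02*N + 1.76
          = 6.02*11 + 1.76
          = 67.98 dB

Step 2 — oversampling processing gain:
G = 10*log10(OSR) = 10*log10(128) = 21.07 dB

Step 3 — total:
SQNR_total = 67.98 + 21.07 = 89.05 dB

Base SQNR = 67.98 dB; oversampled SQNR = 89.05 dB


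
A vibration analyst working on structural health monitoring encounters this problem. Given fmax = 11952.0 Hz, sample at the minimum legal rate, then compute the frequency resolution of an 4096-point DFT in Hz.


Step 1 — Nyquist sampling rate:
fs = 2 * fmax = 2 * 11952.0 = 23904.0 Hz

Step 2 — DFT bin spacing:
df = fs / N = 23904.0 / 4096 = 5.8359 Hz

5.8359 Hz


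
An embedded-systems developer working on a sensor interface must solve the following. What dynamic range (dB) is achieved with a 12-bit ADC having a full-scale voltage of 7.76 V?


Dynamic range from full-scale to LSB:
V_min = V_max / 2^bits = 7.76 / 2^12
DR = 20 * log10(V_max / V_min)
   = 20 * log10(2^12)
   = 20 * 12 * log10(2)
   = 72.25 dB

72.25 dB


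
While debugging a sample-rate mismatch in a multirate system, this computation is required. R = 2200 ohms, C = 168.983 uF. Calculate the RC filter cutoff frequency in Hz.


Cutoff frequency of a first-order RC filter:
fc = 1 / (2 * pi * R * C)
C = 168.983 uF = 0.000168983 F
fc = 1 / (2 * pi * 2200 * 0.000168983)
   = 1 / 2.3358533060789
   = 0.428109 Hz

0.428109 Hz


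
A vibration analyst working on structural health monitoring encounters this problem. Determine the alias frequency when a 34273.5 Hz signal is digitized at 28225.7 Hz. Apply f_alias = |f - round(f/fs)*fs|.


Compute the nearest integer multiple of fs to the signal:
n = round(34273.5 / 28225.7) = 1
f_alias = |34273.5 - 1 * 28225.7|
        = |34273.5 - 28225.7|
        = 6047.8 Hz

6047.8


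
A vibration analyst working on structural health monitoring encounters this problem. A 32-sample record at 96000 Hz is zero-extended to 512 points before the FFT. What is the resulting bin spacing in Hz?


Frequency resolution after zero-padding:
N_padded = 32 * 16 = 512
df = fs / N_padded
   = 96000 / 512
   = 187.5 Hz

187.5 Hz


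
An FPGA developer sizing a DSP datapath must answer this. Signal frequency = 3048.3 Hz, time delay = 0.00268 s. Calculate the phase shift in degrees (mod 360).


Phase shift from frequency and time delay:
phi = 360 * f * t_delay
    = 360 * 3048.3 * 0.00268
    = 2941.0 degrees
    mod 360 = 61.0 degrees

61.0 degrees


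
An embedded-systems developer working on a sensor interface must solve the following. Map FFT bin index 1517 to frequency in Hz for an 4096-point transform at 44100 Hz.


Frequency of DFT bin k:
f_k = k * fs / N
    = 1517 * 44100 / 4096
    = 66899700 / 4096
    = 16332.935 Hz

16332.935 Hz


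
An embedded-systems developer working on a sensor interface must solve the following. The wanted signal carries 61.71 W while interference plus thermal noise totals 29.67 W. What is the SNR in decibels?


SNR in decibels:
SNR = 10 * log10(Ps / Pn)
    = 10 * log10(61.71 / 29.67)
    = 10 * log10(2.0799)
    = 10 * 0.318
    = 3.18 dB

3.18 dB


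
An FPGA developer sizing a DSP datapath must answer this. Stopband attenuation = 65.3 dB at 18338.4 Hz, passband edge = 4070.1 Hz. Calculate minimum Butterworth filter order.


Butterworth filter order formula:
n = log10(10^(A/10) - 1) / (2 * log10(f_stop/f_pass))
10^(65.3/10) - 1 = 3388440.5614
f_stop/f_pass = 18338.4 / 4070.1 = 4.5056
n = 4.9942 -> ceil = 5

5


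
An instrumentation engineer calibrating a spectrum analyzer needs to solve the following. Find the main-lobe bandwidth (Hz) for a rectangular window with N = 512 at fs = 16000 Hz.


Main lobe width for a rectangular window:
Width = 2 * fs / N
      = 2 * 16000 / 512
      = 32000 / 512
      = 62.5 Hz

62.5 Hz


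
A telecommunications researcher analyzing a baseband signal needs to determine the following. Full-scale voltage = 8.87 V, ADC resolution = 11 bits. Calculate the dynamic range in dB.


Dynamic range from full-scale to LSB:
V_min = V_max / 2^bits = 8.87 / 2^11
DR = 20 * log10(V_max / V_min)
   = 20 * log10(2^11)
   = 20 * 11 * log10(2)
   = 66.23 dB

66.23 dB


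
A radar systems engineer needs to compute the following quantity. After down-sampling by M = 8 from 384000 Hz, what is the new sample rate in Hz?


Decimation reduces the sample rate:
fs_out = fs_in / M
       = 384000 / 8
       = 48000.0 Hz

48000.0 Hz


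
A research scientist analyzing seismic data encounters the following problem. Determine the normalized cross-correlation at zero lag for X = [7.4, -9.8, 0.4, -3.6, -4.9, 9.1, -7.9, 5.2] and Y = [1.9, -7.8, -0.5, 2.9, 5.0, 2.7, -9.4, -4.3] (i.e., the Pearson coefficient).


Pearson correlation coefficient (population):
r = cov(X,Y) / (std(X) * std(Y))
Mean X = -0.5125, Mean Y = -1.1875
Cov(X,Y) = 15.870156
Std(X) = 6.690373, Std(Y) = 5.012095
r = 0.4733

0.4733


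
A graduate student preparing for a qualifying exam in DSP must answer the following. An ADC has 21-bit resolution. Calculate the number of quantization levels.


Number of quantization levels = 2^N
= 2^21
= 2097152

2097152


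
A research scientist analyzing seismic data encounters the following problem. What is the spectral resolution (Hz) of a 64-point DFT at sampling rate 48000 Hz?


DFT frequency resolution:
df = fs / N
   = 48000 / 64
   = 750.0 Hz

750.0 Hz


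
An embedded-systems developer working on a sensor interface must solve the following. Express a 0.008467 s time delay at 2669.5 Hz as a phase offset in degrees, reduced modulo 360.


Phase shift from frequency and time delay:
phi = 360 * f * t_delay
    = 360 * 2669.5 * 0.008467
    = 8136.96 degrees
    mod 360 = 216.96 degrees

216.96 degrees


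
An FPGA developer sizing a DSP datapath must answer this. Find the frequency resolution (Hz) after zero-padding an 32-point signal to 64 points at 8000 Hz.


Frequency resolution after zero-padding:
N_padded = 32 * 2 = 64
df = fs / N_padded
   = 8000 / 64
   = 125.0 Hz

125.0 Hz


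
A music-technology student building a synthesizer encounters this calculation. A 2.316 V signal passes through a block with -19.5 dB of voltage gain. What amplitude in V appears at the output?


Output voltage from dB gain:
V_out = V_in * 10^(gain_dB / 20)
      = 2.316 * 10^(-19.5 / 20)
      = 2.316 * 0.105925
      = 0.2453 V

0.2453 V


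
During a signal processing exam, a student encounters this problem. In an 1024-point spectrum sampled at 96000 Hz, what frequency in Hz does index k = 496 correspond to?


Frequency of DFT bin k:
f_k = k * fs / N
    = 496 * 96000 / 1024
    = 47616000 / 1024
    = 46500.0 Hz

46500.0 Hz


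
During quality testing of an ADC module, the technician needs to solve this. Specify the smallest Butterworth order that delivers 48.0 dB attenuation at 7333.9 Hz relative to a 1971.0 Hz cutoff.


Butterworth filter order formula:
n = log10(10^(A/10) - 1) / (2 * log10(f_stop/f_pass))
10^(48.0/10) - 1 = 63094.7344
f_stop/f_pass = 7333.9 / 1971.0 = 3.7209
n = 4.2057 -> ceil = 5

5


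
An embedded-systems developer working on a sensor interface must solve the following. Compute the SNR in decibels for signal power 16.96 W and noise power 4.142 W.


SNR in decibels:
SNR = 10 * log10(Ps / Pn)
    = 10 * log10(16.96 / 4.142)
    = 10 * log10(4.0946)
    = 10 * 0.6122
    = 6.12 dB

6.12 dB


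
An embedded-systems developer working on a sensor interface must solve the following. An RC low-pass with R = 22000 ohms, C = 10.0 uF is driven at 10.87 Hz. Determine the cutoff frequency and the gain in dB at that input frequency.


Step 1 — cutoff frequency:
fc = 1 / (2*pi*R*C)
C = 10.0 uF = 1e-05 F
fc = 1 / (2*pi*22000*1e-05)
   = 0.723432 Hz

Step 2 — magnitude at f = 10.87 Hz:
|H(f)| = 1 / sqrt(1 + (f/fc)^2)
f/fc = 10.87 / 0.723432 = 15.0256
|H| = 1 / sqrt(1 + 225.768655) = 0.0664062
|H|_dB = 20*log10(0.0664062) = -23.56 dB

fc = 0.723432 Hz; |H(10.87 Hz)| = -23.56 dB


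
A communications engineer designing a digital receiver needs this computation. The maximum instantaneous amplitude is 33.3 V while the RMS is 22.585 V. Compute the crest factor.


Crest factor is the ratio of peak to RMS:
CF = V_peak / V_rms
   = 33.3 / 22.585
   = 1.4744

1.4744


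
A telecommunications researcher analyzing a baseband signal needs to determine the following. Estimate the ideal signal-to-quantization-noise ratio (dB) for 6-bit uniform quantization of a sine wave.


Theoretical SNR for a full-scale sinusoid:
SNR = 6.02 * N + 1.76
    = 6.02 * 6 + 1.76
    = 36.12 + 1.76
    = 37.88 dB

37.88 dB


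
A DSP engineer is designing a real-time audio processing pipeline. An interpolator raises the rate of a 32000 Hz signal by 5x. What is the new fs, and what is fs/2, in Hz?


Step 1 — output sample rate after interpolation by L:
fs_out = L * fs_in = 5 * 32000 = 160000 Hz

Step 2 — Nyquist frequency of the output stream:
f_Nyq = fs_out / 2 = 160000 / 2 = 80000.0 Hz

fs_out = 160000 Hz; f_Nyquist = 80000.0 Hz


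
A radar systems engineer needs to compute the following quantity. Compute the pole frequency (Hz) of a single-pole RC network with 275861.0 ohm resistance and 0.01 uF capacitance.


Cutoff frequency of a first-order RC filter:
fc = 1 / (2 * pi * R * C)
C = 0.01 uF = 1e-08 F
fc = 1 / (2 * pi * 275861.0 * 1e-08)
   = 1 / 0.017332857820239
   = 57.69389 Hz

57.69389 Hz


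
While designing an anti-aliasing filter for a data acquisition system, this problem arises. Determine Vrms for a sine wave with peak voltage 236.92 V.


RMS voltage for a sinusoidal waveform:
V_rms = V_peak / sqrt(2)
      = 236.92 / 1.414214
      = 167.528 V

167.528 V


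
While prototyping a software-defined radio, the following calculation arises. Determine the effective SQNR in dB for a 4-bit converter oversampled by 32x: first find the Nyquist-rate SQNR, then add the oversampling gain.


Step 1 — baseline SQNR at Nyquist:
SQNR_base = 6.02*N + 1.76
          = 6.02*4 + 1.76
          = 25.84 dB

Step 2 — oversampling processing gain:
G = 10*log10(OSR) = 10*log10(32) = 15.05 dB

Step 3 — total:
SQNR_total = 25.84 + 15.05 = 40.89 dB

Base SQNR = 25.84 dB; oversampled SQNR = 40.89 dB


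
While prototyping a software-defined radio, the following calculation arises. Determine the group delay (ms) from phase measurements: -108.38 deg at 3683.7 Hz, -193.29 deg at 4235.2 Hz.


Group delay from phase difference:
tau = -d(phi)/d(omega)
d(phi) = -84.91 deg = -1.481959 rad
d(omega) = 2*pi*(4235.2 - 3683.7) = 3465.1767 rad/s
tau = -(-1.481959) / 3465.1767
    = 0.4277 ms

0.4277 ms


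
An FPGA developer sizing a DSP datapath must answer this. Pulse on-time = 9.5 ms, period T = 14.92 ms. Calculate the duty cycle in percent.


Duty cycle as a percentage:
DC = (t_on / T) * 100
   = (9.5 / 14.92) * 100
   = 0.636729 * 100
   = 63.67 %

63.67 %


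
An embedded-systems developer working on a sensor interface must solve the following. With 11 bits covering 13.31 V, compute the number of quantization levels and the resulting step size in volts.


Step 1 — number of quantization levels:
L = 2^N = 2^11 = 2048

Step 2 — LSB step size:
delta = Vfs / L
      = 13.31 / 2048
      = 0.00649902 V

Levels = 2048; step size = 0.00649902 V


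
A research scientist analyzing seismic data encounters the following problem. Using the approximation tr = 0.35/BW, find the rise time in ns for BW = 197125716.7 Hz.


Rise time from bandwidth relationship:
tr = 0.35 / BW
   = 0.35 / 197125716.7
   = 1.77551669e-09 s
   = 1.7755 ns

1.7755 ns


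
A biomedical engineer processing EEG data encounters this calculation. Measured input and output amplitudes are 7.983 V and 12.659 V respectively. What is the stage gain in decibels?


Voltage gain in dB:
G = 20 * log10(Vout / Vin)
  = 20 * log10(12.659 / 7.983)
  = 20 * log10(1.585745)
  = 20 * 0.200233
  = 4.0 dB

4.0 dB


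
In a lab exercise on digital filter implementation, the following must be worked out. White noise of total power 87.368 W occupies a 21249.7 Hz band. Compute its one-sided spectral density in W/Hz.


Power spectral density:
PSD = P / BW
    = 87.368 / 21249.7
    = 0.00411149 W/Hz

0.00411149 W/Hz


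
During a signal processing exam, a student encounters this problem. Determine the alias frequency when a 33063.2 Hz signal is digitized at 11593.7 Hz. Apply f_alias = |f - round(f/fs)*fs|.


Compute the nearest integer multiple of fs to the signal:
n = round(33063.2 / 11593.7) = 3
f_alias = |33063.2 - 3 * 11593.7|
        = |33063.2 - 34781.1|
        = 1717.9 Hz

1717.9


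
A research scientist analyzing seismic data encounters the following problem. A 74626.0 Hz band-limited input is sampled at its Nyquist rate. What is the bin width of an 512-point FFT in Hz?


Step 1 — Nyquist sampling rate:
fs = 2 * fmax = 2 * 74626.0 = 149252.0 Hz

Step 2 — DFT bin spacing:
df = fs / N = 149252.0 / 512 = 291.5078 Hz

291.5078 Hz


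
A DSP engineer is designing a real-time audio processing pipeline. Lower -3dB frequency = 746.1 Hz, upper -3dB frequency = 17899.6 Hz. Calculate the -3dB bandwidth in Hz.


Bandwidth is the difference of -3dB frequencies:
BW = f_high - f_low
   = 17899.6 - 746.1
   = 17153.5 Hz

17153.5 Hz


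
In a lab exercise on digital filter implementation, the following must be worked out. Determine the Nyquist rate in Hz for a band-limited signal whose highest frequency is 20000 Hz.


The Nyquist rate is twice the maximum frequency component.
fs_min = 2 * fmax
      = 2 * 20000
      = 40000 Hz

40000


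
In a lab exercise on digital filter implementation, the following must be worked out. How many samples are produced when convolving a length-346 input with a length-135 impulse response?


Linear convolution output length:
L = N + M - 1
  = 346 + 135 - 1
  = 480 samples

480


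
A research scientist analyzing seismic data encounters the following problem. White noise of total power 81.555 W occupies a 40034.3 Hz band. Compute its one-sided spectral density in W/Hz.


Power spectral density:
PSD = P / BW
    = 81.555 / 40034.3
    = 0.00203713 W/Hz

0.00203713 W/Hz


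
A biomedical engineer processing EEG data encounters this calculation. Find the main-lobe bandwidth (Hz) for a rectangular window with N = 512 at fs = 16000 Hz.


Main lobe width for a rectangular window:
Width = 2 * fs / N
      = 2 * 16000 / 512
      = 32000 / 512
      = 62.5 Hz

62.5 Hz


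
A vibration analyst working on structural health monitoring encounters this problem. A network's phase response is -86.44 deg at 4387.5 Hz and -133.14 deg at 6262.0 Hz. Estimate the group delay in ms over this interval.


Group delay from phase difference:
tau = -d(phi)/d(omega)
d(phi) = -46.7 deg = -0.815069 rad
d(omega) = 2*pi*(6262.0 - 4387.5) = 11777.8309 rad/s
tau = -(-0.815069) / 11777.8309
    = 0.0692 ms

0.0692 ms


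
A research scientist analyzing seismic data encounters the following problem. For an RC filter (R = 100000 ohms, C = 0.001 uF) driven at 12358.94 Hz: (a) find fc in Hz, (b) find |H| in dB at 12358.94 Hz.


Step 1 — cutoff frequency:
fc = 1 / (2*pi*R*C)
C = 0.001 uF = 1e-09 F
fc = 1 / (2*pi*100000*1e-09)
   = 1591.549 Hz

Step 2 — magnitude at f = 12358.94 Hz:
|H(f)| = 1 / sqrt(1 + (f/fc)^2)
f/fc = 12358.94 / 1591.549 = 7.765353
|H| = 1 / sqrt(1 + 60.300707) = 0.1277225
|H|_dB = 20*log10(0.1277225) = -17.87 dB

fc = 1591.549 Hz; |H(12358.94 Hz)| = -17.87 dB


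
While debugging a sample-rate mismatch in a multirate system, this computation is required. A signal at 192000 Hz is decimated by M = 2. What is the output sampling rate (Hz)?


Decimation reduces the sample rate:
fs_out = fs_in / M
       = 192000 / 2
       = 96000.0 Hz

96000.0 Hz


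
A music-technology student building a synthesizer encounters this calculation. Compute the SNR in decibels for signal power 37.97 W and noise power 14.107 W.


SNR in decibels:
SNR = 10 * log10(Ps / Pn)
    = 10 * log10(37.97 / 14.107)
    = 10 * log10(2.6916)
    = 10 * 0.43
    = 4.3 dB

4.3 dB


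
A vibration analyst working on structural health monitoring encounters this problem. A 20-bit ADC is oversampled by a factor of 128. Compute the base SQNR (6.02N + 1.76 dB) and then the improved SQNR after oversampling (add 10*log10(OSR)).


Step 1 — baseline SQNR at Nyquist:
SQNR_base = 6.02*N + 1.76
          = 6.02*20 + 1.76
          = 122.16 dB

Step 2 — oversampling processing gain:
G = 10*log10(OSR) = 10*log10(128) = 21.07 dB

Step 3 — total:
SQNR_total = 122.16 + 21.07 = 143.23 dB

Base SQNR = 122.16 dB; oversampled SQNR = 143.23 dB


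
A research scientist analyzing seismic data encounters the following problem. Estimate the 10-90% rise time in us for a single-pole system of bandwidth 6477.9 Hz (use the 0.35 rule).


Rise time from bandwidth relationship:
tr = 0.35 / BW
   = 0.35 / 6477.9
   = 5.402985535e-05 s
   = 54.0299 us

54.0299 us


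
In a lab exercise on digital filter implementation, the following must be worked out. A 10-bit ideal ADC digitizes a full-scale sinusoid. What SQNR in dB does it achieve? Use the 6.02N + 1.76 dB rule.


Theoretical SNR for a full-scale sinusoid:
SNR = 6.02 * N + 1.76
    = 6.02 * 10 + 1.76
    = 60.2 + 1.76
    = 61.96 dB

61.96 dB


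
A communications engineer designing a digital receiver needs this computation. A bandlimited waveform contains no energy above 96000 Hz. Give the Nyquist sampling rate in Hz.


The Nyquist rate is twice the maximum frequency component.
fs_min = 2 * fmax
      = 2 * 96000
      = 192000 Hz

192000


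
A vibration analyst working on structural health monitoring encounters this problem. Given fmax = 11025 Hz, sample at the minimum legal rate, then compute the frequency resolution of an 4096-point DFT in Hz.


Step 1 — Nyquist sampling rate:
fs = 2 * fmax = 2 * 11025 = 22050 Hz

Step 2 — DFT bin spacing:
df = fs / N = 22050 / 4096 = 5.3833 Hz

5.3833 Hz


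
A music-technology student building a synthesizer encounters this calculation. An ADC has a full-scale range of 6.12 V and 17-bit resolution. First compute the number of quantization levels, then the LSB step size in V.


Step 1 — number of quantization levels:
L = 2^N = 2^17 = 131072

Step 2 — LSB step size:
delta = Vfs / L
      = 6.12 / 131072
      = 4.669e-05 V

Levels = 131072; step size = 4.669e-05 V


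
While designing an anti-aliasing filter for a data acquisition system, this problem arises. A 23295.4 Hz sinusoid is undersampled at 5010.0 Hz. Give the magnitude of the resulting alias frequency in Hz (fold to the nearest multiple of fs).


Compute the nearest integer multiple of fs to the signal:
n = round(23295.4 / 5010.0) = 5
f_alias = |23295.4 - 5 * 5010.0|
        = |23295.4 - 25050.0|
        = 1754.6 Hz

1754.6


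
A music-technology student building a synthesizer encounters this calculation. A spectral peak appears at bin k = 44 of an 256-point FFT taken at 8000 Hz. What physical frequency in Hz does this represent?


Frequency of DFT bin k:
f_k = k * fs / N
    = 44 * 8000 / 256
    = 352000 / 256
    = 1375.0 Hz

1375.0 Hz


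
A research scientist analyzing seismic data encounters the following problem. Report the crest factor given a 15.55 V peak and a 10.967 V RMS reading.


Crest factor is the ratio of peak to RMS:
CF = V_peak / V_rms
   = 15.55 / 10.967
   = 1.4179

1.4179


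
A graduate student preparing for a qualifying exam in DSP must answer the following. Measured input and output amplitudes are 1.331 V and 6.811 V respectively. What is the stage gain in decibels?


Voltage gain in dB:
G = 20 * log10(Vout / Vin)
  = 20 * log10(6.811 / 1.331)
  = 20 * log10(5.117205)
  = 20 * 0.709033
  = 14.18 dB

14.18 dB


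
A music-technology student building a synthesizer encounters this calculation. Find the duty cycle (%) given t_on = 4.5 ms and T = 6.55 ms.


Duty cycle as a percentage:
DC = (t_on / T) * 100
   = (4.5 / 6.55) * 100
   = 0.687023 * 100
   = 68.7 %

68.7 %


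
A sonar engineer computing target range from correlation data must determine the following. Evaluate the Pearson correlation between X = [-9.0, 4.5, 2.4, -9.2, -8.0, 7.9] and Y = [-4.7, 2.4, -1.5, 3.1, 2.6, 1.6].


Pearson correlation coefficient (population):
r = cov(X,Y) / (std(X) * std(Y))
Mean X = -1.9, Mean Y = 0.5833
Cov(X,Y) = 3.245
Std(X) = 7.028513, Std(Y) = 2.798462
r = 0.165

0.165


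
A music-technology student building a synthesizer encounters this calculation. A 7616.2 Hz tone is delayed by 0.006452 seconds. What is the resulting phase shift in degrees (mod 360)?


Phase shift from frequency and time delay:
phi = 360 * f * t_delay
    = 360 * 7616.2 * 0.006452
    = 17690.3 degrees
    mod 360 = 50.3 degrees

50.3 degrees


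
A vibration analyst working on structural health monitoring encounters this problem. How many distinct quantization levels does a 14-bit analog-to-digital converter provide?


Number of quantization levels = 2^N
= 2^14
= 16384

16384


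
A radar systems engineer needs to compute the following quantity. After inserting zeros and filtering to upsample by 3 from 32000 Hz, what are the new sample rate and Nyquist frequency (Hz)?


Step 1 — output sample rate after interpolation by L:
fs_out = L * fs_in = 3 * 32000 = 96000 Hz

Step 2 — Nyquist frequency of the output stream:
f_Nyq = fs_out / 2 = 96000 / 2 = 48000.0 Hz

fs_out = 96000 Hz; f_Nyquist = 48000.0 Hz


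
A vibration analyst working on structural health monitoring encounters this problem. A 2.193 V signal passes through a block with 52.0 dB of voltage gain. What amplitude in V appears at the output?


Output voltage from dB gain:
V_out = V_in * 10^(gain_dB / 20)
      = 2.193 * 10^(52.0 / 20)
      = 2.193 * 398.107171
      = 873.049 V

873.049 V


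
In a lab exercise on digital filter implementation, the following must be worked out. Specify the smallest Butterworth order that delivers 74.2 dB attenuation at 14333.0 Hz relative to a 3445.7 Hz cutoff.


Butterworth filter order formula:
n = log10(10^(A/10) - 1) / (2 * log10(f_stop/f_pass))
10^(74.2/10) - 1 = 26302678.919
f_stop/f_pass = 14333.0 / 3445.7 = 4.1597
n = 5.993 -> ceil = 6

6


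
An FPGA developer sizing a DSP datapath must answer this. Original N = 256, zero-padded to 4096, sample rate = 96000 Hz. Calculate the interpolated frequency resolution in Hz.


Frequency resolution after zero-padding:
N_padded = 256 * 16 = 4096
df = fs / N_padded
   = 96000 / 4096
   = 23.4375 Hz

23.4375 Hz


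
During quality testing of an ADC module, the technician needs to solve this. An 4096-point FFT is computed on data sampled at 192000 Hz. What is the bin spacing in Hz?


DFT frequency resolution:
df = fs / N
   = 192000 / 4096
   = 46.875 Hz

46.875 Hz


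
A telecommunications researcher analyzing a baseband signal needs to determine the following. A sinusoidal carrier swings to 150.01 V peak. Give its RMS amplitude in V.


RMS voltage for a sinusoidal waveform:
V_rms = V_peak / sqrt(2)
      = 150.01 / 1.414214
      = 106.073 V

106.073 V


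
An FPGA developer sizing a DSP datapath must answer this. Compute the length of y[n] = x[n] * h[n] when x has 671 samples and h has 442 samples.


Linear convolution output length:
L = N + M - 1
  = 671 + 442 - 1
  = 1112 samples

1112


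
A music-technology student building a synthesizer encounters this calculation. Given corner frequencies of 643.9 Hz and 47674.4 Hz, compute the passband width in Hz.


Bandwidth is the difference of -3dB frequencies:
BW = f_high - f_low
   = 47674.4 - 643.9
   = 47030.5 Hz

47030.5 Hz


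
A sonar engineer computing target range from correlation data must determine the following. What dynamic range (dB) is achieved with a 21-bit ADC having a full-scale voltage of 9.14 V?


Dynamic range from full-scale to LSB:
V_min = V_max / 2^bits = 9.14 / 2^21
DR = 20 * log10(V_max / V_min)
   = 20 * log10(2^21)
   = 20 * 21 * log10(2)
   = 126.43 dB

126.43 dB


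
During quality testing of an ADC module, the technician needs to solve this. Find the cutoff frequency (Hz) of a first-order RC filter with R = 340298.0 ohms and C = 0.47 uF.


Cutoff frequency of a first-order RC filter:
fc = 1 / (2 * pi * R * C)
C = 0.47 uF = 4.7e-07 F
fc = 1 / (2 * pi * 340298.0 * 4.7e-07)
   = 1 / 1.0049330350214
   = 0.995091 Hz

0.995091 Hz


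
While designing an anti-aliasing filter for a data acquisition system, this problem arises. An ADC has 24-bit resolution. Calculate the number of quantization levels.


Number of quantization levels = 2^N
= 2^24
= 16777216

16777216


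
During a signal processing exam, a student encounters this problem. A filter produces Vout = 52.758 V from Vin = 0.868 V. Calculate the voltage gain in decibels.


Voltage gain in dB:
G = 20 * log10(Vout / Vin)
  = 20 * log10(52.758 / 0.868)
  = 20 * log10(60.781106)
  = 20 * 1.783769
  = 35.68 dB

35.68 dB


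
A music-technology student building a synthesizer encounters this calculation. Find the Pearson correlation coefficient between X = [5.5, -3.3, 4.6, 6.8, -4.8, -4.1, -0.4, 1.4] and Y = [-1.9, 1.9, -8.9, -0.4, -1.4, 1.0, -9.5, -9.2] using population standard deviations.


Pearson correlation coefficient (population):
r = cov(X,Y) / (std(X) * std(Y))
Mean X = 0.7125, Mean Y = -3.55
Cov(X,Y) = -5.825625
Std(X) = 4.278562, Std(Y) = 4.522444
r = -0.3011

-0.3011


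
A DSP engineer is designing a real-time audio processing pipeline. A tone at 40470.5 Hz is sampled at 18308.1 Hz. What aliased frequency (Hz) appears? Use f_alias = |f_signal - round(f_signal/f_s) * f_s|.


Compute the nearest integer multiple of fs to the signal:
n = round(40470.5 / 18308.1) = 2
f_alias = |40470.5 - 2 * 18308.1|
        = |40470.5 - 36616.2|
        = 3854.3 Hz

3854.3


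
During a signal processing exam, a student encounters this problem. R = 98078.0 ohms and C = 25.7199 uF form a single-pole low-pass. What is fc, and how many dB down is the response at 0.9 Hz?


Step 1 — cutoff frequency:
fc = 1 / (2*pi*R*C)
C = 25.7199 uF = 2.57199e-05 F
fc = 1 / (2*pi*98078.0*2.57199e-05)
   = 0.0630927 Hz

Step 2 — magnitude at f = 0.9 Hz:
|H(f)| = 1 / sqrt(1 + (f/fc)^2)
f/fc = 0.9 / 0.0630927 = 14.264725
|H| = 1 / sqrt(1 + 203.482379) = 0.0699314
|H|_dB = 20*log10(0.0699314) = -23.11 dB

fc = 0.0630927 Hz; |H(0.9 Hz)| = -23.11 dB


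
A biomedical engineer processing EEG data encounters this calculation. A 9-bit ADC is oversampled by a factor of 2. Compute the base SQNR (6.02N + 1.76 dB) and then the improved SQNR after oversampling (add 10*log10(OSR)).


Step 1 — baseline SQNR at Nyquist:
SQNR_base = 6.02*N + 1.76
          = 6.02*9 + 1.76
          = 55.94 dB

Step 2 — oversampling processing gain:
G = 10*log10(OSR) = 10*log10(2) = 3.01 dB

Step 3 — total:
SQNR_total = 55.94 + 3.01 = 58.95 dB

Base SQNR = 55.94 dB; oversampled SQNR = 58.95 dB


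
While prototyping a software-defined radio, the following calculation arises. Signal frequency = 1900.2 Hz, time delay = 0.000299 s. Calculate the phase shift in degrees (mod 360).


Phase shift from frequency and time delay:
phi = 360 * f * t_delay
    = 360 * 1900.2 * 0.000299
    = 204.54 degrees
    mod 360 = 204.54 degrees

204.54 degrees
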